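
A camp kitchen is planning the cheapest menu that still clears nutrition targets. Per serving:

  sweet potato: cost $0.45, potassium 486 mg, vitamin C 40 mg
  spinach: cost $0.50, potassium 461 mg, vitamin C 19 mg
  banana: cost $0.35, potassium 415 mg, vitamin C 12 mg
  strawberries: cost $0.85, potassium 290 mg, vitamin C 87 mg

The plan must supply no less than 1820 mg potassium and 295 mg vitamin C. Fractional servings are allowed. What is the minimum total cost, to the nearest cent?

$3.02

A basic optimal solution has at most two foods positive. Try each food alone and each pair with both targets met exactly.
sweet potato only: max(1820/486, 295/40) = 7.375 servings → $3.32.
spinach only: max(1820/461, 295/19) = 15.53 servings → $7.76.
banana only: max(1820/415, 295/12) = 24.58 servings → $8.60.
strawberries only: max(1820/290, 295/87) = 6.276 servings → $5.33.
sweet potato + spinach with both targets exact would need a negative amount; discard.
sweet potato + banana: intersection lies outside the first quadrant.
sweet potato + strawberries with both tight: 2.372 servings and 2.3 servings → $3.02.
spinach + banana: intersection lies outside the first quadrant.
spinach + strawberries with both tight: 2.104 servings and 2.931 servings → $3.54.
banana + strawberries with both tight: 2.231 servings and 3.083 servings → $3.40.
Cheapest feasible corner: $3.02.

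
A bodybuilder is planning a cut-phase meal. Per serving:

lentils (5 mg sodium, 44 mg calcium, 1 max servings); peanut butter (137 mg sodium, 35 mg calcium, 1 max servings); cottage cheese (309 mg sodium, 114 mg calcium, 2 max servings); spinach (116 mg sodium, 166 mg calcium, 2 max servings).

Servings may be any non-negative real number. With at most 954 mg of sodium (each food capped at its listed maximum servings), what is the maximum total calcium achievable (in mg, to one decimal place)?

Calcium per mg sodium: lentils 8.8, spinach 1.431, cottage cheese 0.3689, peanut butter 0.2555.
Take 1 serving of lentils: uses 5 mg sodium, +44.0 mg calcium (running total 44.0 mg).
Take 2 servings of spinach: uses 232 mg sodium, +332.0 mg calcium (running total 376.0 mg).
Take 2 servings of cottage cheese: uses 618 mg sodium, +228.0 mg calcium (running total 604.0 mg).
Take 0.7226 servings of peanut butter: uses 99 mg sodium, +25.3 mg calcium (running total 629.3 mg).
Filling greedily by calcium-per-mg sodium is optimal for one linear limit, giving 629.3 mg.

629.3 mg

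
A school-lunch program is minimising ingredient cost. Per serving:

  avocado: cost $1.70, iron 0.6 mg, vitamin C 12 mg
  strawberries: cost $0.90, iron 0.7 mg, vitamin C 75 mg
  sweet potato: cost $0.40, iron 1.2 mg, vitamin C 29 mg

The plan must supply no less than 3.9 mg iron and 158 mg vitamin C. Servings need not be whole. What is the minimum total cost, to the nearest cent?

avocado only: max(3.9/0.6, 158/12) = 13.17 servings → $22.38.
strawberries only: max(3.9/0.7, 158/75) = 5.571 servings → $5.01.
sweet potato only: max(3.9/1.2, 158/29) = 5.448 servings → $2.18.
avocado + strawberries with both tight: 4.97 servings and 1.311 servings → $9.63.
avocado + sweet potato with both targets exact would need a negative amount; discard.
strawberries + sweet potato with both tight: 1.098 servings and 2.61 servings → $2.03.
The minimum over all feasible corners is $2.03.

$2.03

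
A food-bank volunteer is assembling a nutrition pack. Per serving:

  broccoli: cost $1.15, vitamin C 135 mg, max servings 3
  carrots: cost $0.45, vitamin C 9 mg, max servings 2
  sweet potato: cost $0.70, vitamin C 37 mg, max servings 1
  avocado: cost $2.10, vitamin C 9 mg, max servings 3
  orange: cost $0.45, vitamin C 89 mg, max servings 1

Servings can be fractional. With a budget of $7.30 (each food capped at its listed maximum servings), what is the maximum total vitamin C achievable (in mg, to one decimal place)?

Vitamin C per dollar: orange 197.8, broccoli 117.4, sweet potato 52.86, carrots 20, avocado 4.286.
Take 1 serving of orange: spends $0.45, +89.0 mg vitamin C (running total 89.0 mg).
Take 3 servings of broccoli: spends $3.45, +405.0 mg vitamin C (running total 494.0 mg).
Take 1 serving of sweet potato: spends $0.70, +37.0 mg vitamin C (running total 531.0 mg).
Take 2 servings of carrots: spends $0.90, +18.0 mg vitamin C (running total 549.0 mg).
Take 0.8571 servings of avocado: spends $1.80, +7.7 mg vitamin C (running total 556.7 mg).
Greedy by best ratio exhausts the cost allowance optimally: 556.7 mg.

556.7 mg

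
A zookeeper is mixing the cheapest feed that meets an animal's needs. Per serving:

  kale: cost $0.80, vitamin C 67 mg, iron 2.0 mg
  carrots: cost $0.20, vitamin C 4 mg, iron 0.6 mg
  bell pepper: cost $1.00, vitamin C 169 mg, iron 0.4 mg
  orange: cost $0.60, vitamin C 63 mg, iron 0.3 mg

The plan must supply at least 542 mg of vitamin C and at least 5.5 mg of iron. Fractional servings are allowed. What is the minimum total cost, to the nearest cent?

$4.13

This is a tiny linear program; its minimum lies at a vertex of the feasible set. List the vertices and price them.
kale only: max(542/67, 5.5/2.0) = 8.09 servings → $6.47.
carrots only: max(542/4, 5.5/0.6) = 135.5 servings → $27.10.
bell pepper only: max(542/169, 5.5/0.4) = 13.75 servings → $13.75.
orange only: max(542/63, 5.5/0.3) = 18.33 servings → $11.00.
kale + carrots: the both-tight solution has a negative serving — not a feasible corner.
kale + bell pepper with both tight: 2.29 servings and 2.299 servings → $4.13.
kale + orange with both tight: 1.737 servings and 6.756 servings → $5.44.
carrots + bell pepper with both tight: 7.141 servings and 3.038 servings → $4.47.
carrots + orange with both tight: 5.025 servings and 8.284 servings → $5.98.
bell pepper + orange with both targets exact would need a negative amount; discard.
The minimum over all feasible corners is $4.13.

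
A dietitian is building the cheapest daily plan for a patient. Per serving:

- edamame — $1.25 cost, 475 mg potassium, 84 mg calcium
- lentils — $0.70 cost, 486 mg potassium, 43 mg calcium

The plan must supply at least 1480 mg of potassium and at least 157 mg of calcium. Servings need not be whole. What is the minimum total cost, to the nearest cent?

$2.48

edamame only: max(1480/475, 157/84) = 3.116 servings → $3.89.
lentils only: max(1480/486, 157/43) = 3.651 servings → $2.56.
edamame + lentils with both tight: 0.6207 servings and 2.439 servings → $2.48.
The minimum over all feasible corners is $2.48.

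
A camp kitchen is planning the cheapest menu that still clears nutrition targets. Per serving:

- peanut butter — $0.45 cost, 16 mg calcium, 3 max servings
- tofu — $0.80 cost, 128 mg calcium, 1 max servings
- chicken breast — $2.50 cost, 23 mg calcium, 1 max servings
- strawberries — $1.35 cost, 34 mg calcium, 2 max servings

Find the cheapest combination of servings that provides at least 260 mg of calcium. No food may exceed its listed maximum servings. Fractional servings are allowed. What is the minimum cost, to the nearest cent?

Cost per mg of calcium: tofu $0.0063, peanut butter $0.0281, strawberries $0.0397, chicken breast $0.1087.
Take 1 serving of tofu: +128.0 mg calcium for $0.80 (total $0.80, still need 132.0 mg).
Take 3 servings of peanut butter: +48.0 mg calcium for $1.35 (total $2.15, still need 84.0 mg).
Take 2 servings of strawberries: +68.0 mg calcium for $2.70 (total $4.85, still need 16.0 mg).
Take 0.6957 servings of chicken breast: +16.0 mg calcium for $1.74 (total $6.59, still need 0.0 mg).
Greedy by cheapest-per-mg is optimal for a single linear constraint, so the minimum cost is $6.59.

$6.59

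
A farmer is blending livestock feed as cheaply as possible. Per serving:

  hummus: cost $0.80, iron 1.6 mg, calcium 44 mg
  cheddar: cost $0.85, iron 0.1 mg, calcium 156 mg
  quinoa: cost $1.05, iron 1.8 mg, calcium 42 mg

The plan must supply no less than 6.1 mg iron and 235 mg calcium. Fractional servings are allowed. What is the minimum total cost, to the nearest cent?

Compare the cost at each extreme point of the feasible region.
hummus only: max(6.1/1.6, 235/44) = 5.341 servings → $4.27.
cheddar only: max(6.1/0.1, 235/156) = 61 servings → $51.85.
quinoa only: max(6.1/1.8, 235/42) = 5.595 servings → $5.88.
hummus + cheddar with both tight: 3.785 servings and 0.4388 servings → $3.40.
hummus + quinoa with both targets exact would need a negative amount; discard.
cheddar + quinoa with both tight: 0.603 servings and 3.355 servings → $4.04.
The minimum over all feasible corners is $3.40.

$3.40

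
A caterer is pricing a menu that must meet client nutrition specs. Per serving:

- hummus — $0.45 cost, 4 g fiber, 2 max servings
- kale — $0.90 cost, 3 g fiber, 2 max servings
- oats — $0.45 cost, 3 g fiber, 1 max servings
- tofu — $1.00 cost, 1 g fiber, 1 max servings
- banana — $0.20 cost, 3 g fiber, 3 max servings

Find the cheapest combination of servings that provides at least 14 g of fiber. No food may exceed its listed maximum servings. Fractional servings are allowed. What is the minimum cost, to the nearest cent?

Cost per g of fiber: banana $0.0667, hummus $0.1125, oats $0.1500, kale $0.3000, tofu $1.0000.
Take 3 servings of banana: +9.0 g fiber for $0.60 (total $0.60, still need 5.0 g).
Take 1.25 servings of hummus: +5.0 g fiber for $0.56 (total $1.16, still need 0.0 g).
Greedy by cheapest-per-g is optimal for a single linear constraint, so the minimum cost is $1.16.

$1.16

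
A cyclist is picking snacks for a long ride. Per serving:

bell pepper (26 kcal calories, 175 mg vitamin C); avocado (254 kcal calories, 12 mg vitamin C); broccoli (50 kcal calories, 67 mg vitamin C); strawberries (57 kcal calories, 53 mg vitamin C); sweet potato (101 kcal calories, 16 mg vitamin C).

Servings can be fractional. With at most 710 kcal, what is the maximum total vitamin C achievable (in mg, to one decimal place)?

Vitamin C per kcal: bell pepper 6.731, broccoli 1.34, strawberries 0.9298, sweet potato 0.1584, avocado 0.04724.
With no serving limits, spend the whole calories allowance on bell pepper: 710 kcal / 26 kcal × 175 mg = 4778.8 mg.

4778.8 mg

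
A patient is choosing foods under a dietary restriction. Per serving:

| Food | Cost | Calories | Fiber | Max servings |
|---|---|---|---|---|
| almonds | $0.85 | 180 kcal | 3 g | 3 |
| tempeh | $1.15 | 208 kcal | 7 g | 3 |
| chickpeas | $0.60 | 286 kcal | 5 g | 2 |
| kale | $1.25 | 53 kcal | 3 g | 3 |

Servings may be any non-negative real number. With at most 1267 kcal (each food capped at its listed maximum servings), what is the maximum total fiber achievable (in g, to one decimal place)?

38.5 g

Fiber per kcal: kale 0.0566, tempeh 0.03365, chickpeas 0.01748, almonds 0.01667.
Take 3 servings of kale: uses 159 kcal, +9.0 g fiber (running total 9.0 g).
Take 3 servings of tempeh: uses 624 kcal, +21.0 g fiber (running total 30.0 g).
Take 1.692 servings of chickpeas: uses 484 kcal, +8.5 g fiber (running total 38.5 g).
Filling greedily by fiber-per-kcal is optimal for one linear limit, giving 38.5 g.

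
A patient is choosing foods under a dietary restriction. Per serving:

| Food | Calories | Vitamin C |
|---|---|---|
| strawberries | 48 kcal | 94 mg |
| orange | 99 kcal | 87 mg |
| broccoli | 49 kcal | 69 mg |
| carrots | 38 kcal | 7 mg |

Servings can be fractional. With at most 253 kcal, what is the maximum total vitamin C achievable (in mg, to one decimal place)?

Vitamin C per kcal: strawberries 1.958, broccoli 1.408, orange 0.8788, carrots 0.1842.
With no serving limits, spend the whole calories allowance on strawberries: 253 kcal / 48 kcal × 94 mg = 495.5 mg.

495.5 mg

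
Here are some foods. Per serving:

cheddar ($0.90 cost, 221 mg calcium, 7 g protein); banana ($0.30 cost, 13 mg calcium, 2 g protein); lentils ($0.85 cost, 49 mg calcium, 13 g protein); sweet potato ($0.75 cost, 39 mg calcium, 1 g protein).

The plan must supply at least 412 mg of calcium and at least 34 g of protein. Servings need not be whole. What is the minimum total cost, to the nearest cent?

Two binding constraints pin down two serving amounts, so the optimal mix uses at most two foods. The candidates are each food alone (scaled to the tighter of calcium/protein) and each pair with both constraints tight.
cheddar only: max(412/221, 34/7) = 4.857 servings → $4.37.
banana only: max(412/13, 34/2) = 31.69 servings → $9.51.
lentils only: max(412/49, 34/13) = 8.408 servings → $7.15.
sweet potato only: max(412/39, 34/1) = 34 servings → $25.50.
cheddar + banana with both tight: 1.088 servings and 13.19 servings → $4.94.
cheddar + lentils with both tight: 1.458 servings and 1.83 servings → $2.87.
cheddar + sweet potato: the both-tight solution has a negative serving — not a feasible corner.
banana + lentils: the both-tight solution has a negative serving — not a feasible corner.
banana + sweet potato with both tight: 14.06 servings and 5.877 servings → $8.63.
lentils + sweet potato with both tight: 1.996 servings and 8.057 servings → $7.74.
So the least-cost plan costs $2.87.

$2.87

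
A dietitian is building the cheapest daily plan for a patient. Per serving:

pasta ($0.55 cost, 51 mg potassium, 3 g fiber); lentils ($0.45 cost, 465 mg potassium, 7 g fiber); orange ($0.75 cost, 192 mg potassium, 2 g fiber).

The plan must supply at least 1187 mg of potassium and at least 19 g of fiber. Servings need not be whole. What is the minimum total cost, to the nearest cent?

$1.22

An LP optimum is at a vertex; with two nutrient constraints at most two foods are used. Check each candidate.
pasta only: max(1187/51, 19/3) = 23.27 servings → $12.80.
lentils only: max(1187/465, 19/7) = 2.714 servings → $1.22.
orange only: max(1187/192, 19/2) = 9.5 servings → $7.12.
pasta + lentils with both tight: 0.5067 servings and 2.497 servings → $1.40.
pasta + orange with both tight: 2.688 servings and 5.468 servings → $5.58.
lentils + orange: the both-tight solution has a negative serving — not a feasible corner.
Cheapest feasible corner: $1.22.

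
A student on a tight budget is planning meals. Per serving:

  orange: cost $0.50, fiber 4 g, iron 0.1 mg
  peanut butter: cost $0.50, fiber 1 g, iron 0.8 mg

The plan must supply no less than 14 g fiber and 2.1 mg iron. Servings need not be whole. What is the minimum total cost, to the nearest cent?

$2.60

The cheapest plan sits at a corner of the feasible region — with two constraints it uses at most two foods.
orange only: max(14/4, 2.1/0.1) = 21 servings → $10.50.
peanut butter only: max(14/1, 2.1/0.8) = 14 servings → $7.00.
orange + peanut butter with both tight: 2.935 servings and 2.258 servings → $2.60.
Cheapest feasible corner: $2.60.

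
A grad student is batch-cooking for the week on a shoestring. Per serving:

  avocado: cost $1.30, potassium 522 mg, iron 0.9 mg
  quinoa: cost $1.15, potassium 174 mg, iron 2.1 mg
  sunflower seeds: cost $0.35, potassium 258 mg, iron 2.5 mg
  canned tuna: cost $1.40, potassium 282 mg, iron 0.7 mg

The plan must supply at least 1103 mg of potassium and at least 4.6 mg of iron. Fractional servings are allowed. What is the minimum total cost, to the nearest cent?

An LP optimum is at a vertex; with two nutrient constraints at most two foods are used. Check each candidate.
avocado only: max(1103/522, 4.6/0.9) = 5.111 servings → $6.64.
quinoa only: max(1103/174, 4.6/2.1) = 6.339 servings → $7.29.
sunflower seeds only: max(1103/258, 4.6/2.5) = 4.275 servings → $1.50.
canned tuna only: max(1103/282, 4.6/0.7) = 6.571 servings → $9.20.
avocado + quinoa with both tight: 1.613 servings and 1.499 servings → $3.82.
avocado + sunflower seeds with both tight: 1.464 servings and 1.313 servings → $2.36.
avocado + canned tuna: intersection lies outside the first quadrant.
quinoa + sunflower seeds with both targets exact would need a negative amount; discard.
quinoa + canned tuna with both tight: 1.116 servings and 3.223 servings → $5.80.
sunflower seeds + canned tuna with both tight: 1.001 servings and 2.995 servings → $4.54.
Cheapest feasible corner: $1.50.

$1.50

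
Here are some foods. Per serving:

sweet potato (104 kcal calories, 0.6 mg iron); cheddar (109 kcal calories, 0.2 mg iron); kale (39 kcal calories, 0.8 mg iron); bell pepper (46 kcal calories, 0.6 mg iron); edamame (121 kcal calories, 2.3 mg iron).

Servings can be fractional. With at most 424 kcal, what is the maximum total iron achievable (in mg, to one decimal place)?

Iron per kcal: kale 0.02051, edamame 0.01901, bell pepper 0.01304, sweet potato 0.005769, cheddar 0.001835.
With no serving limits, spend the whole calories allowance on kale: 424 kcal / 39 kcal × 0.8 mg = 8.7 mg.

8.7 mg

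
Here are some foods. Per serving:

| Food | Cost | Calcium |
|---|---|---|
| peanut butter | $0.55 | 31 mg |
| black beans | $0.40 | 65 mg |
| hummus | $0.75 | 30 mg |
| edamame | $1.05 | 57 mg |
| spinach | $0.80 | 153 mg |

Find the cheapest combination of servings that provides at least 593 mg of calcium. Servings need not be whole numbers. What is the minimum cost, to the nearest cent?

$3.10

Cost per mg of calcium: spinach $0.0052, black beans $0.0062, peanut butter $0.0177, edamame $0.0184, hummus $0.0250.
With no serving limits, use only spinach: 593 mg / 153 mg = 3.876 servings × $0.80 = $3.10.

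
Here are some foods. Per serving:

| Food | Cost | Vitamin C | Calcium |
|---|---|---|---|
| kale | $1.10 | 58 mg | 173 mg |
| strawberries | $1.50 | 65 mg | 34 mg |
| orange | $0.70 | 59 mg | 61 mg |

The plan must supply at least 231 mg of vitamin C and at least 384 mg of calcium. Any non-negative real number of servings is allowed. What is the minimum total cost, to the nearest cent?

kale only: max(231/58, 384/173) = 3.983 servings → $4.38.
strawberries only: max(231/65, 384/34) = 11.29 servings → $16.94.
orange only: max(231/59, 384/61) = 6.295 servings → $4.41.
kale + strawberries with both tight: 1.845 servings and 1.908 servings → $4.89.
kale + orange with both tight: 1.284 servings and 2.653 servings → $3.27.
strawberries + orange: the both-tight solution has a negative serving — not a feasible corner.
The minimum over all feasible corners is $3.27.

$3.27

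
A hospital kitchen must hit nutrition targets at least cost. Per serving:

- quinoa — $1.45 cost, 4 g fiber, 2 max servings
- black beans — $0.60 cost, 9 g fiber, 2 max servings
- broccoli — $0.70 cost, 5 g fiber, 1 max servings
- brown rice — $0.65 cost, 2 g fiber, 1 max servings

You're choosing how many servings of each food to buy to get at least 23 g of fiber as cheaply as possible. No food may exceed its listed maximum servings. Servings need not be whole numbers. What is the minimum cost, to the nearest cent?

$1.90

Cost per g of fiber: black beans $0.0667, broccoli $0.1400, brown rice $0.3250, quinoa $0.3625.
Take 2 servings of black beans: +18.0 g fiber for $1.20 (total $1.20, still need 5.0 g).
Take 1 serving of broccoli: +5.0 g fiber for $0.70 (total $1.90, still need 0.0 g).
Greedy by cheapest-per-g is optimal for a single linear constraint, so the minimum cost is $1.90.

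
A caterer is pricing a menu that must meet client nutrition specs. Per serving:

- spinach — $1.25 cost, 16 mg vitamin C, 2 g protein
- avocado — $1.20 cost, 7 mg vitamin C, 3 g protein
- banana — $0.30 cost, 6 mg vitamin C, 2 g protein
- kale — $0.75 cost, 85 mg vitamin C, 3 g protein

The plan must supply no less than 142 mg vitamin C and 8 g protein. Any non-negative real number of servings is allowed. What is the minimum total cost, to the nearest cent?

$1.67

The cheapest plan sits at a corner of the feasible region — with two constraints it uses at most two foods.
spinach only: max(142/16, 8/2) = 8.875 servings → $11.09.
avocado only: max(142/7, 8/3) = 20.29 servings → $24.34.
banana only: max(142/6, 8/2) = 23.67 servings → $7.10.
kale only: max(142/85, 8/3) = 2.667 servings → $2.00.
spinach + avocado: intersection lies outside the first quadrant.
spinach + banana: intersection lies outside the first quadrant.
spinach + kale with both tight: 2.082 servings and 1.279 servings → $3.56.
avocado + banana: the both-tight solution has a negative serving — not a feasible corner.
avocado + kale with both tight: 1.085 servings and 1.581 servings → $2.49.
banana + kale with both tight: 1.671 servings and 1.553 servings → $1.67.
The minimum over all feasible corners is $1.67.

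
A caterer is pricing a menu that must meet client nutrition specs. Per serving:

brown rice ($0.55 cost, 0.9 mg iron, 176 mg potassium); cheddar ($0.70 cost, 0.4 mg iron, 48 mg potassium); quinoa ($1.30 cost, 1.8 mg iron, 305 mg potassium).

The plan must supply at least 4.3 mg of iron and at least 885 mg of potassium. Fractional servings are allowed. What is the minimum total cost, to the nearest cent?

$2.77

Compare the cost at each extreme point of the feasible region.
brown rice only: max(4.3/0.9, 885/176) = 5.028 servings → $2.77.
cheddar only: max(4.3/0.4, 885/48) = 18.44 servings → $12.91.
quinoa only: max(4.3/1.8, 885/305) = 2.902 servings → $3.77.
brown rice + cheddar with both targets exact would need a negative amount; discard.
brown rice + quinoa with both targets exact would need a negative amount; discard.
cheddar + quinoa: intersection lies outside the first quadrant.
Cheapest feasible corner: $2.77.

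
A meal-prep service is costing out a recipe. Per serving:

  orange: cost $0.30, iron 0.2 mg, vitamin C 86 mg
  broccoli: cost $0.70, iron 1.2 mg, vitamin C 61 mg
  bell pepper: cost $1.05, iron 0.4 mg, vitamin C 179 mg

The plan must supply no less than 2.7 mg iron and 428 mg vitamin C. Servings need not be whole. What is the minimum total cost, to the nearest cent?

$2.28

A basic optimal solution has at most two foods positive. Try each food alone and each pair with both targets met exactly.
orange only: max(2.7/0.2, 428/86) = 13.5 servings → $4.05.
broccoli only: max(2.7/1.2, 428/61) = 7.016 servings → $4.91.
bell pepper only: max(2.7/0.4, 428/179) = 6.75 servings → $7.09.
orange + broccoli with both tight: 3.834 servings and 1.611 servings → $2.28.
orange + bell pepper: the both-tight solution has a negative serving — not a feasible corner.
broccoli + bell pepper with both tight: 1.639 servings and 1.832 servings → $3.07.
So the least-cost plan costs $2.28.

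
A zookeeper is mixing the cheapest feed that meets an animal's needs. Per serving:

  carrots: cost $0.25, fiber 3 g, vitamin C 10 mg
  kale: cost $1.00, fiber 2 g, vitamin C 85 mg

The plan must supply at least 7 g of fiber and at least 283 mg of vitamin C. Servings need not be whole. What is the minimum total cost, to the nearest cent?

$3.35

The cheapest plan sits at a corner of the feasible region — with two constraints it uses at most two foods.
carrots only: max(7/3, 283/10) = 28.3 servings → $7.08.
kale only: max(7/2, 283/85) = 3.5 servings → $3.50.
carrots + kale with both tight: 0.1234 servings and 3.315 servings → $3.35.
Cheapest feasible corner: $3.35.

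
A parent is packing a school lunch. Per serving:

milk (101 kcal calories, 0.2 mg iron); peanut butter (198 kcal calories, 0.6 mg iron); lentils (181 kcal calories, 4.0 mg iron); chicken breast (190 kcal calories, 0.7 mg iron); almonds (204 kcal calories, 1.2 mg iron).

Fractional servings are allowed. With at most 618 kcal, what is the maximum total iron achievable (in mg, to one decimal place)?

13.7 mg

Iron per kcal: lentils 0.0221, almonds 0.005882, chicken breast 0.003684, peanut butter 0.00303, milk 0.00198.
With no serving limits, spend the whole calories allowance on lentils: 618 kcal / 181 kcal × 4.0 mg = 13.7 mg.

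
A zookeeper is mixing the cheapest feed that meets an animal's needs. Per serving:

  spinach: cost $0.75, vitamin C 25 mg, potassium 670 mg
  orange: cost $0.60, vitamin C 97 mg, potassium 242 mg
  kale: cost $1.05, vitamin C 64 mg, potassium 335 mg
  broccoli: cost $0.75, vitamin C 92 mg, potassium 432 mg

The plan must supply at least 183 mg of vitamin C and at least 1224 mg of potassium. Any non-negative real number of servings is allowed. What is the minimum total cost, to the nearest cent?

Minimising a linear cost over {vitamin C ≥ 183, potassium ≥ 1224, servings ≥ 0} — the optimum is at a vertex, using one or two foods.
spinach only: max(183/25, 1224/670) = 7.32 servings → $5.49.
orange only: max(183/97, 1224/242) = 5.058 servings → $3.03.
kale only: max(183/64, 1224/335) = 3.654 servings → $3.84.
broccoli only: max(183/92, 1224/432) = 2.833 servings → $2.12.
spinach + orange with both tight: 1.263 servings and 1.561 servings → $1.88.
spinach + kale with both tight: 0.4936 servings and 2.667 servings → $3.17.
spinach + broccoli with both tight: 0.66 servings and 1.81 servings → $1.85.
orange + kale: the both-tight solution has a negative serving — not a feasible corner.
orange + broccoli: intersection lies outside the first quadrant.
kale + broccoli: intersection lies outside the first quadrant.
The minimum over all feasible corners is $1.85.

$1.85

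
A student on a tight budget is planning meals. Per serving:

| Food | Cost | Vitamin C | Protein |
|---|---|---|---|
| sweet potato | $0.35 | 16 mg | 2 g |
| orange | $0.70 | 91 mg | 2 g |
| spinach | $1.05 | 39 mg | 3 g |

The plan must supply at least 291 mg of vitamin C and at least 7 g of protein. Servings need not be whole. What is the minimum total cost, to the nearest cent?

sweet potato only: max(291/16, 7/2) = 18.19 servings → $6.37.
orange only: max(291/91, 7/2) = 3.5 servings → $2.45.
spinach only: max(291/39, 7/3) = 7.462 servings → $7.83.
sweet potato + orange with both tight: 0.3667 servings and 3.133 servings → $2.32.
sweet potato + spinach: intersection lies outside the first quadrant.
orange + spinach with both tight: 3.077 servings and 0.2821 servings → $2.45.
So the least-cost plan costs $2.32.

$2.32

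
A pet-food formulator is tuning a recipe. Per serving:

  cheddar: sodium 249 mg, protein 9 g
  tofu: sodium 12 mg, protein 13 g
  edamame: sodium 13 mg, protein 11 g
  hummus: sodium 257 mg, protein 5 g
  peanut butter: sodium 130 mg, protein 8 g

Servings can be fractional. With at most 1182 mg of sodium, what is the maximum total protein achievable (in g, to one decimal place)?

1280.5 g

Protein per mg sodium: tofu 1.083, edamame 0.8462, peanut butter 0.06154, cheddar 0.03614, hummus 0.01946.
With no serving limits, spend the whole sodium allowance on tofu: 1182 mg / 12 mg × 13 g = 1280.5 g.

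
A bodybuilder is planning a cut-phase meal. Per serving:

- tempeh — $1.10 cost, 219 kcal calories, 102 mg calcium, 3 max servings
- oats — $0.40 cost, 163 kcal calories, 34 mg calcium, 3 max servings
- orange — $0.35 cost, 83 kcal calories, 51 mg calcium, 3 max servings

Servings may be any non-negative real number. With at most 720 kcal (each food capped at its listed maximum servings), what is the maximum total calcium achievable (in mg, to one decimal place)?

Calcium per kcal: orange 0.6145, tempeh 0.4658, oats 0.2086.
Take 3 servings of orange: uses 249 kcal, +153.0 mg calcium (running total 153.0 mg).
Take 2.151 servings of tempeh: uses 471 kcal, +219.4 mg calcium (running total 372.4 mg).
Greedy by best ratio exhausts the calories allowance optimally: 372.4 mg.

372.4 mg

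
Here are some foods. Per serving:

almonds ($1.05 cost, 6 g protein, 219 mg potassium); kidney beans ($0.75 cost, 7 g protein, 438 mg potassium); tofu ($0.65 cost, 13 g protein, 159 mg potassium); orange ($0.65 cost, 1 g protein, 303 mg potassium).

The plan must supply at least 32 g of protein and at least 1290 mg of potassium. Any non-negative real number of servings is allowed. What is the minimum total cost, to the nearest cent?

$2.62

Two binding constraints pin down two serving amounts, so the optimal mix uses at most two foods. The candidates are each food alone (scaled to the tighter of protein/potassium) and each pair with both constraints tight.
almonds only: max(32/6, 1290/219) = 5.89 servings → $6.18.
kidney beans only: max(32/7, 1290/438) = 4.571 servings → $3.43.
tofu only: max(32/13, 1290/159) = 8.113 servings → $5.27.
orange only: max(32/1, 1290/303) = 32 servings → $20.80.
almonds + kidney beans with both tight: 4.553 servings and 0.6685 servings → $5.28.
almonds + tofu with both targets exact would need a negative amount; discard.
almonds + orange with both tight: 5.257 servings and 0.4578 servings → $5.82.
kidney beans + tofu with both tight: 2.55 servings and 1.088 servings → $2.62.
kidney beans + orange with both targets exact would need a negative amount; discard.
tofu + orange with both tight: 2.224 servings and 3.09 servings → $3.45.
Cheapest feasible corner: $2.62.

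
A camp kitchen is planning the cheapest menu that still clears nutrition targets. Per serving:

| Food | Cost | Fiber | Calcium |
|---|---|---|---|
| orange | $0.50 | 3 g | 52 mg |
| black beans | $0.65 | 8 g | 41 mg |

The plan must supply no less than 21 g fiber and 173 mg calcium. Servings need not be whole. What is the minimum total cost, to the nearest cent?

$2.16

For a min-cost LP with two ≥-constraints, a basic feasible solution has at most two positive variables.
orange only: max(21/3, 173/52) = 7 servings → $3.50.
black beans only: max(21/8, 173/41) = 4.22 servings → $2.74.
orange + black beans with both tight: 1.785 servings and 1.956 servings → $2.16.
The minimum over all feasible corners is $2.16.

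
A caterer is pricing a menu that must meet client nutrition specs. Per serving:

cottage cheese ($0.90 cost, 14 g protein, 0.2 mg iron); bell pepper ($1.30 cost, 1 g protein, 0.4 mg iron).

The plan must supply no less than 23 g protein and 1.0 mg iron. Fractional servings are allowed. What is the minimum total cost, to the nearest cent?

$3.63

Check every corner: each single food scaled to meet both minima, and each pair solved so both constraints bind.
cottage cheese only: max(23/14, 1.0/0.2) = 5 servings → $4.50.
bell pepper only: max(23/1, 1.0/0.4) = 23 servings → $29.90.
cottage cheese + bell pepper with both tight: 1.519 servings and 1.741 servings → $3.63.
Cheapest feasible corner: $3.63.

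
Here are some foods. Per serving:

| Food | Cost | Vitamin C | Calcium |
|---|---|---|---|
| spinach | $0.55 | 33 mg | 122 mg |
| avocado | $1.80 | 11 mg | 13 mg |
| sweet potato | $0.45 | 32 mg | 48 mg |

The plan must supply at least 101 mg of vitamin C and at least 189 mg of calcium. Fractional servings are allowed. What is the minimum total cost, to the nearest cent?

$1.46

spinach only: max(101/33, 189/122) = 3.061 servings → $1.68.
avocado only: max(101/11, 189/13) = 14.54 servings → $26.17.
sweet potato only: max(101/32, 189/48) = 3.938 servings → $1.77.
spinach + avocado with both tight: 0.839 servings and 6.665 servings → $12.46.
spinach + sweet potato with both tight: 0.5172 servings and 2.623 servings → $1.46.
avocado + sweet potato: intersection lies outside the first quadrant.
So the least-cost plan costs $1.46.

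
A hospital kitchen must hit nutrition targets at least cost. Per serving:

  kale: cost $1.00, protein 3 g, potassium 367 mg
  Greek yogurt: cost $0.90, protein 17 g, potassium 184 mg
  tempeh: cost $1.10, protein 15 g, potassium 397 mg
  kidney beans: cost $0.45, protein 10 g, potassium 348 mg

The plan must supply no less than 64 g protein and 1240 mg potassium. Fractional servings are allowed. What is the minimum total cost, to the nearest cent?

$2.88

For a min-cost LP with two ≥-constraints, a basic feasible solution has at most two positive variables.
kale only: max(64/3, 1240/367) = 21.33 servings → $21.33.
Greek yogurt only: max(64/17, 1240/184) = 6.739 servings → $6.07.
tempeh only: max(64/15, 1240/397) = 4.267 servings → $4.69.
kidney beans only: max(64/10, 1240/348) = 6.4 servings → $2.88.
kale + Greek yogurt with both tight: 1.636 servings and 3.476 servings → $4.76.
kale + tempeh: the both-tight solution has a negative serving — not a feasible corner.
kale + kidney beans with both targets exact would need a negative amount; discard.
Greek yogurt + tempeh with both tight: 1.707 servings and 2.332 servings → $4.10.
Greek yogurt + kidney beans with both tight: 2.422 servings and 2.283 servings → $3.21.
tempeh + kidney beans: intersection lies outside the first quadrant.
So the least-cost plan costs $2.88.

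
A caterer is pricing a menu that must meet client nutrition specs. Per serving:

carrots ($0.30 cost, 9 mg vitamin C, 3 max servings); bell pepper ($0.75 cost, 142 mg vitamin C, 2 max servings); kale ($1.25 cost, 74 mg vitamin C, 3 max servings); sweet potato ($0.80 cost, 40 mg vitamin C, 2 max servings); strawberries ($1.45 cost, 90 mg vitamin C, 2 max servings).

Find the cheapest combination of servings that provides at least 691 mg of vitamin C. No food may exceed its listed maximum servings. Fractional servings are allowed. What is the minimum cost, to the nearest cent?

$8.25

Cost per mg of vitamin C: bell pepper $0.0053, strawberries $0.0161, kale $0.0169, sweet potato $0.0200, carrots $0.0333.
Take 2 servings of bell pepper: +284.0 mg vitamin C for $1.50 (total $1.50, still need 407.0 mg).
Take 2 servings of strawberries: +180.0 mg vitamin C for $2.90 (total $4.40, still need 227.0 mg).
Take 3 servings of kale: +222.0 mg vitamin C for $3.75 (total $8.15, still need 5.0 mg).
Take 0.125 servings of sweet potato: +5.0 mg vitamin C for $0.10 (total $8.25, still need 0.0 mg).
Filling from the cheapest source first is optimal under one linear minimum: $8.25.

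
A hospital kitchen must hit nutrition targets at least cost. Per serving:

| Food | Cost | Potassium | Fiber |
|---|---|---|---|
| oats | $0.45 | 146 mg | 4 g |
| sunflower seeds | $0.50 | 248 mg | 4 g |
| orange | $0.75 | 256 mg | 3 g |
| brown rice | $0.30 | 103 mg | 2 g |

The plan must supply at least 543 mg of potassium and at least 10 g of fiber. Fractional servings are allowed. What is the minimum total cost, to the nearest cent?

$1.21

A basic optimal solution has at most two foods positive. Try each food alone and each pair with both targets met exactly.
oats only: max(543/146, 10/4) = 3.719 servings → $1.67.
sunflower seeds only: max(543/248, 10/4) = 2.5 servings → $1.25.
orange only: max(543/256, 10/3) = 3.333 servings → $2.50.
brown rice only: max(543/103, 10/2) = 5.272 servings → $1.58.
oats + sunflower seeds with both tight: 0.7549 servings and 1.745 servings → $1.21.
oats + orange with both tight: 1.589 servings and 1.215 servings → $1.63.
oats + brown rice: intersection lies outside the first quadrant.
sunflower seeds + orange: the both-tight solution has a negative serving — not a feasible corner.
sunflower seeds + brown rice with both tight: 0.6667 servings and 3.667 servings → $1.43.
orange + brown rice with both tight: 0.2759 servings and 4.586 servings → $1.58.
The minimum over all feasible corners is $1.21.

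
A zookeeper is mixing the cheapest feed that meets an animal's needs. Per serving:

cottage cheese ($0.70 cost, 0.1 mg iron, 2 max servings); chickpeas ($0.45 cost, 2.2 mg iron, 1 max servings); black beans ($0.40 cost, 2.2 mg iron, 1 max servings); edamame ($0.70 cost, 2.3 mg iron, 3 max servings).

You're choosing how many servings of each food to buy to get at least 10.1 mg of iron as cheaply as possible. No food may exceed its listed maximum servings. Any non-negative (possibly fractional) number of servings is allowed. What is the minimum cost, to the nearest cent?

$2.58

Cost per mg of iron: black beans $0.1818, chickpeas $0.2045, edamame $0.3043, cottage cheese $7.0000.
Take 1 serving of black beans: +2.2 mg iron for $0.40 (total $0.40, still need 7.9 mg).
Take 1 serving of chickpeas: +2.2 mg iron for $0.45 (total $0.85, still need 5.7 mg).
Take 2.478 servings of edamame: +5.7 mg iron for $1.73 (total $2.58, still need 0.0 mg).
Greedy by cheapest-per-mg is optimal for a single linear constraint, so the minimum cost is $2.58.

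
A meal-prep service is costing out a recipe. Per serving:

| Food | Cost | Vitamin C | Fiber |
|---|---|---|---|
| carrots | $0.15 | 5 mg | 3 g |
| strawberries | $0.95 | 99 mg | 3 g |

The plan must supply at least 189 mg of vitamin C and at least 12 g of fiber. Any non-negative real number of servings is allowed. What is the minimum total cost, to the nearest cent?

The cheapest plan sits at a corner of the feasible region — with two constraints it uses at most two foods.
carrots only: max(189/5, 12/3) = 37.8 servings → $5.67.
strawberries only: max(189/99, 12/3) = 4 servings → $3.80.
carrots + strawberries with both tight: 2.202 servings and 1.798 servings → $2.04.
The minimum over all feasible corners is $2.04.

$2.04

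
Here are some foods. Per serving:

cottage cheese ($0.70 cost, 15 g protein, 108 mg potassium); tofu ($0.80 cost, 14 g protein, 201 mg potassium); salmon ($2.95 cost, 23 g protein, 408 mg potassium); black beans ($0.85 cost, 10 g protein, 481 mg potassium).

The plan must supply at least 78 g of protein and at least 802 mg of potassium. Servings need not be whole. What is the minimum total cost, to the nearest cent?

$3.87

With two linear requirements the optimum uses one or two foods; enumerate the corners.
cottage cheese only: max(78/15, 802/108) = 7.426 servings → $5.20.
tofu only: max(78/14, 802/201) = 5.571 servings → $4.46.
salmon only: max(78/23, 802/408) = 3.391 servings → $10.00.
black beans only: max(78/10, 802/481) = 7.8 servings → $6.63.
cottage cheese + tofu with both tight: 2.961 servings and 2.399 servings → $3.99.
cottage cheese + salmon with both tight: 3.679 servings and 0.9917 servings → $5.50.
cottage cheese + black beans with both tight: 4.808 servings and 0.5878 servings → $3.87.
tofu + salmon: the both-tight solution has a negative serving — not a feasible corner.
tofu + black beans: the both-tight solution has a negative serving — not a feasible corner.
salmon + black beans with both targets exact would need a negative amount; discard.
The minimum over all feasible corners is $3.87.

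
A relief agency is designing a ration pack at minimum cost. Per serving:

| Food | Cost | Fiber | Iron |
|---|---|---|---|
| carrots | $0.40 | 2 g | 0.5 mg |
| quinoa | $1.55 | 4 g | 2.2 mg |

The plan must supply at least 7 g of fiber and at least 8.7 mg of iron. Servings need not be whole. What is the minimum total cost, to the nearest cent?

Minimising a linear cost over {fiber ≥ 7, iron ≥ 8.7, servings ≥ 0} — the optimum is at a vertex, using one or two foods.
carrots only: max(7/2, 8.7/0.5) = 17.4 servings → $6.96.
quinoa only: max(7/4, 8.7/2.2) = 3.955 servings → $6.13.
carrots + quinoa with both targets exact would need a negative amount; discard.
So the least-cost plan costs $6.13.

$6.13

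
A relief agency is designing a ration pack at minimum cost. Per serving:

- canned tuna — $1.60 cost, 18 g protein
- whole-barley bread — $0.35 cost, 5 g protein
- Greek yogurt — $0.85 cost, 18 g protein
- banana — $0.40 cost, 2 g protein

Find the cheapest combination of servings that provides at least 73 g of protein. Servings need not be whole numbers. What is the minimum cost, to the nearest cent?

$3.45

Cost per g of protein: Greek yogurt $0.0472, whole-barley bread $0.0700, canned tuna $0.0889, banana $0.2000.
With no serving limits, use only Greek yogurt: 73 g / 18 g = 4.056 servings × $0.85 = $3.45.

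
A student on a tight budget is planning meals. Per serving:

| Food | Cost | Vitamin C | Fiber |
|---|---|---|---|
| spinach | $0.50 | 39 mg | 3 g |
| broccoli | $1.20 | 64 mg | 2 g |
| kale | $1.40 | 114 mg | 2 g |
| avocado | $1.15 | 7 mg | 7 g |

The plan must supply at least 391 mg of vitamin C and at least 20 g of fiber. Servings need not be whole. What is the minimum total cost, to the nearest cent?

$4.92

For a min-cost LP with two ≥-constraints, a basic feasible solution has at most two positive variables.
spinach only: max(391/39, 20/3) = 10.03 servings → $5.01.
broccoli only: max(391/64, 20/2) = 10 servings → $12.00.
kale only: max(391/114, 20/2) = 10 servings → $14.00.
avocado only: max(391/7, 20/7) = 55.86 servings → $64.24.
spinach + broccoli with both tight: 4.368 servings and 3.447 servings → $6.32.
spinach + kale with both tight: 5.674 servings and 1.489 servings → $4.92.
spinach + avocado: intersection lies outside the first quadrant.
broccoli + kale with both targets exact would need a negative amount; discard.
broccoli + avocado with both tight: 5.984 servings and 1.147 servings → $8.50.
kale + avocado with both tight: 3.312 servings and 1.911 servings → $6.83.
Cheapest feasible corner: $4.92.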